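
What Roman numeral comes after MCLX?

MCLX = 1160, so the next integer is 1160 + 1 = 1161

MCLXI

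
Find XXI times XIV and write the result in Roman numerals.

XXI = 21
XIV = 14
21 × 14 = 294

CCXCIV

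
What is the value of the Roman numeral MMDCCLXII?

MMDCCLXII: M=1000, M=1000, D=500, C=100, C=100, L=50, X=10, I=1, I=1
1000 + 1000 + 500 + 100 + 100 + 50 + 10 + 1 + 1 = 2762

2762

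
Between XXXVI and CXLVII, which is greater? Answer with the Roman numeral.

XXXVI = 36
CXLVII = 147
147 is larger

CXLVII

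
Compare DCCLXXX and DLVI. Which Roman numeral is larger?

DCCLXXX = 780
DLVI = 556
780 is larger

DCCLXXX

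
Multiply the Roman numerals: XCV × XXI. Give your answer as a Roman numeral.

XCV = 95
XXI = 21
95 × 21 = 1995

MCMXCV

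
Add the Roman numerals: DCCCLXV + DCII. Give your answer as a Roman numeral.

DCCCLXV = 865
DCII = 602
865 + 602 = 1467

MCDLXVII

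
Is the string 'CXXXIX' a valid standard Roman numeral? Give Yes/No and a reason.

'CXXXIX': Check the rules: uses only the symbols I, V, X, L, C, D, M; no symbol is repeated more than three times in a row; V, L and D each appear at most once; the only place a smaller symbol precedes a larger one is the allowed subtractive pair IX, the symbol right after such a pair (if any) is smaller than the pair's first symbol, and otherwise the values never increase from left to right. Value: C (100) + X (10) + X (10) + X (10) + IX (9) = 139. So it is a valid standard Roman numeral.

Yes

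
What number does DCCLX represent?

DCCLX: D=500, C=100, C=100, L=50, X=10
500 + 100 + 100 + 50 + 10 = 760

760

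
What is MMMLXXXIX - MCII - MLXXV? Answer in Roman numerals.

MMMLXXXIX = 3089, MCII = 1102, MLXXV = 1075
3089 - 1102 = 1987
1987 - 1075 = 912

CMXII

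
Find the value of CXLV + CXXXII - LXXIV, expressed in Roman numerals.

CXLV = 145, CXXXII = 132, LXXIV = 74
145 + 132 = 277
277 - 74 = 203

CCIII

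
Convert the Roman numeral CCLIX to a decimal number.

CCLIX: C=100, C=100, L=50, IX=9
100 + 100 + 50 + 9 = 259

259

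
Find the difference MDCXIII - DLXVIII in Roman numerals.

MDCXIII = 1613
DLXVIII = 568
1613 - 568 = 1045

MXLV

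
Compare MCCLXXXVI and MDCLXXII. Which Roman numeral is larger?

MCCLXXXVI = 1286
MDCLXXII = 1672
1672 is larger

MDCLXXII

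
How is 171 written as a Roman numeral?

Convert 171 to Roman numerals:
  171 contains 1×100 (C)
  71 contains 1×50 (L)
  21 contains 2×10 (XX)
  1 contains 1×1 (I)

CLXXI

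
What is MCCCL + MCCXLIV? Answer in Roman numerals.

MCCCL = 1350
MCCXLIV = 1244
1350 + 1244 = 2594

MMDXCIV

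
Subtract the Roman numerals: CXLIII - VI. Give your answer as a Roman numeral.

CXLIII = 143
VI = 6
143 - 6 = 137

CXXXVII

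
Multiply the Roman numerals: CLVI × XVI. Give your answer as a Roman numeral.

CLVI = 156
XVI = 16
156 × 16 = 2496

MMCDXCVI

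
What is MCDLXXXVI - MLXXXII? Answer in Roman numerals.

MCDLXXXVI = 1486
MLXXXII = 1082
1486 - 1082 = 404

CDIV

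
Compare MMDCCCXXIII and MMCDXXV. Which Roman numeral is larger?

MMDCCCXXIII = 2823
MMCDXXV = 2425
2823 is larger

MMDCCCXXIII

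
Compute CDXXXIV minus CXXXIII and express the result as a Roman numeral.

CDXXXIV = 434
CXXXIII = 133
434 - 133 = 301

CCCI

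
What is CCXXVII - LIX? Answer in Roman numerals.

CCXXVII = 227
LIX = 59
227 - 59 = 168

CLXVIII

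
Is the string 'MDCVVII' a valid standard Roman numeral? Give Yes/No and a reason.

'MDCVVII': V should not appear more than once

No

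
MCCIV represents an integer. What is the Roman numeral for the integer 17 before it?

MCCIV = 1204
1204 - 17 = 1187

MCLXXXVII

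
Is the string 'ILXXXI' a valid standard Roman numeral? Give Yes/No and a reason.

'ILXXXI': Invalid subtractive combination: IL

No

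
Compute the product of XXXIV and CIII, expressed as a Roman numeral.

XXXIV = 34
CIII = 103
34 × 103 = 3502

MMMDII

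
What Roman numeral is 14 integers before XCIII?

XCIII = 93
93 - 14 = 79

LXXIX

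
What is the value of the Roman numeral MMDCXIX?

MMDCXIX: M=1000, M=1000, D=500, C=100, X=10, IX=9
1000 + 1000 + 500 + 100 + 10 + 9 = 2619

2619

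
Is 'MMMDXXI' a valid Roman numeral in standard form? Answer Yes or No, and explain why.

'MMMDXXI': Check the rules: uses only the symbols I, V, X, L, C, D, M; no symbol is repeated more than three times in a row; V, L and D each appear at most once; no smaller symbol precedes a larger one (values never increase from left to right). Value: M (1000) + M (1000) + M (1000) + D (500) + X (10) + X (10) + I (1) = 3521. So it is a valid standard Roman numeral.

Yes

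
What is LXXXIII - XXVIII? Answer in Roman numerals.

LXXXIII = 83
XXVIII = 28
83 - 28 = 55

LV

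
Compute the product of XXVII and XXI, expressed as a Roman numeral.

XXVII = 27
XXI = 21
27 × 21 = 567

DLXVII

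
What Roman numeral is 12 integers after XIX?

XIX = 19
19 + 12 = 31

XXXI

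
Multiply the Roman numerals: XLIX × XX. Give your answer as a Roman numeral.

XLIX = 49
XX = 20
49 × 20 = 980

CMLXXX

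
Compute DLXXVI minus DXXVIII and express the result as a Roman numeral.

DLXXVI = 576
DXXVIII = 528
576 - 528 = 48

XLVIII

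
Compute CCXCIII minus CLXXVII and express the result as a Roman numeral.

CCXCIII = 293
CLXXVII = 177
293 - 177 = 116

CXVI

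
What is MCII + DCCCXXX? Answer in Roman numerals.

MCII = 1102
DCCCXXX = 830
1102 + 830 = 1932

MCMXXXII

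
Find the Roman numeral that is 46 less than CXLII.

CXLII = 142
142 - 46 = 96

XCVI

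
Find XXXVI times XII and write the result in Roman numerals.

XXXVI = 36
XII = 12
36 × 12 = 432

CDXXXII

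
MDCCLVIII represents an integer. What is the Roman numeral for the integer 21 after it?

MDCCLVIII = 1758
1758 + 21 = 1779

MDCCLXXIX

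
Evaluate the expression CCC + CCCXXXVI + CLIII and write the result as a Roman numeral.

CCC = 300, CCCXXXVI = 336, CLIII = 153
300 + 336 = 636
636 + 153 = 789

DCCLXXXIX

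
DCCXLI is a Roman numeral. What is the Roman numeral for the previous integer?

DCCXLI = 741, so the previous integer is 741 - 1 = 740

DCCXL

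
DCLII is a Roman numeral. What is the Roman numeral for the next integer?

DCLII = 652, so the next integer is 652 + 1 = 653

DCLIII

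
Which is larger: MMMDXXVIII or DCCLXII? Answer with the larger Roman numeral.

MMMDXXVIII = 3528
DCCLXII = 762
3528 is larger

MMMDXXVIII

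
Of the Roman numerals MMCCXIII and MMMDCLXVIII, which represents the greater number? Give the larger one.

MMCCXIII = 2213
MMMDCLXVIII = 3668
3668 is larger

MMMDCLXVIII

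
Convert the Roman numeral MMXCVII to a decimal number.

MMXCVII: M=1000, M=1000, XC=90, V=5, I=1, I=1
1000 + 1000 + 90 + 5 + 1 + 1 = 2097

2097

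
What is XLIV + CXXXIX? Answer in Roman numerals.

XLIV = 44
CXXXIX = 139
44 + 139 = 183

CLXXXIII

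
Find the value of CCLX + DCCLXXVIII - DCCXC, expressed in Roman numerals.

CCLX = 260, DCCLXXVIII = 778, DCCXC = 790
260 + 778 = 1038
1038 - 790 = 248

CCXLVIII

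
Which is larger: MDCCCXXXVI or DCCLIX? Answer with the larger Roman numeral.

MDCCCXXXVI = 1836
DCCLIX = 759
1836 is larger

MDCCCXXXVI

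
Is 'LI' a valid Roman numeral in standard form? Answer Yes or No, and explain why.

'LI': Check the rules: uses only the symbols I, V, X, L, C, D, M; no symbol is repeated more than three times in a row; V, L and D each appear at most once; no smaller symbol precedes a larger one (values never increase from left to right). Value: L (50) + I (1) = 51. So it is a valid standard Roman numeral.

Yes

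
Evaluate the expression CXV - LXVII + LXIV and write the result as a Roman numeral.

CXV = 115, LXVII = 67, LXIV = 64
115 - 67 = 48
48 + 64 = 112

CXII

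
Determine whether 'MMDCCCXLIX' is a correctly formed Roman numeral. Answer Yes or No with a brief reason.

'MMDCCCXLIX': Check the rules: uses only the symbols I, V, X, L, C, D, M; no symbol is repeated more than three times in a row; V, L and D each appear at most once; the only places a smaller symbol precedes a larger one are the allowed subtractive pairs XL, IX, the symbol right after such a pair (if any) is smaller than the pair's first symbol, and otherwise the values never increase from left to right. Value: M (1000) + M (1000) + D (500) + C (100) + C (100) + C (100) + XL (40) + IX (9) = 2849. So it is a valid standard Roman numeral.

Yes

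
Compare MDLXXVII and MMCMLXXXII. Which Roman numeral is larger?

MDLXXVII = 1577
MMCMLXXXII = 2982
2982 is larger

MMCMLXXXII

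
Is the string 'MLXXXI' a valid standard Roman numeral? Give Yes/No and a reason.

'MLXXXI': Check the rules: uses only the symbols I, V, X, L, C, D, M; no symbol is repeated more than three times in a row; V, L and D each appear at most once; no smaller symbol precedes a larger one (values never increase from left to right). Value: M (1000) + L (50) + X (10) + X (10) + X (10) + I (1) = 1081. So it is a valid standard Roman numeral.

Yes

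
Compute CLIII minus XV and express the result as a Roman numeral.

CLIII = 153
XV = 15
153 - 15 = 138

CXXXVIII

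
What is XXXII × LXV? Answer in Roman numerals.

XXXII = 32
LXV = 65
32 × 65 = 2080

MMLXXX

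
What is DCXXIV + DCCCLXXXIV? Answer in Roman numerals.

DCXXIV = 624
DCCCLXXXIV = 884
624 + 884 = 1508

MDVIII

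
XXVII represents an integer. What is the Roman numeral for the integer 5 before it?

XXVII = 27
27 - 5 = 22

XXII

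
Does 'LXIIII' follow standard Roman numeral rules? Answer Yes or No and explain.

'LXIIII': More than 3 consecutive I's

No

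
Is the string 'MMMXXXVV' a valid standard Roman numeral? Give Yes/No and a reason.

'MMMXXXVV': V should not appear more than once

No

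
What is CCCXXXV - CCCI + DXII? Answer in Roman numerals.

CCCXXXV = 335, CCCI = 301, DXII = 512
335 - 301 = 34
34 + 512 = 546

DXLVI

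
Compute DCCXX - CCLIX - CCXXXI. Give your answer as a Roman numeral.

DCCXX = 720, CCLIX = 259, CCXXXI = 231
720 - 259 = 461
461 - 231 = 230

CCXXX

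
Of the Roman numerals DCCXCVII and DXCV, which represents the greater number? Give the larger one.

DCCXCVII = 797
DXCV = 595
797 is larger

DCCXCVII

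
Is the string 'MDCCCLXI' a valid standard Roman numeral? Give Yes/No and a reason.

'MDCCCLXI': Check the rules: uses only the symbols I, V, X, L, C, D, M; no symbol is repeated more than three times in a row; V, L and D each appear at most once; no smaller symbol precedes a larger one (values never increase from left to right). Value: M (1000) + D (500) + C (100) + C (100) + C (100) + L (50) + X (10) + I (1) = 1861. So it is a valid standard Roman numeral.

Yes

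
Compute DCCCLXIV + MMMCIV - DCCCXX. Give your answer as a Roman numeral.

DCCCLXIV = 864, MMMCIV = 3104, DCCCXX = 820
864 + 3104 = 3968
3968 - 820 = 3148

MMMCXLVIII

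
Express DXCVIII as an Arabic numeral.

DXCVIII: D=500, XC=90, V=5, I=1, I=1, I=1
500 + 90 + 5 + 1 + 1 + 1 = 598

598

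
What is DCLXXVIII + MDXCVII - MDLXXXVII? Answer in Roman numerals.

DCLXXVIII = 678, MDXCVII = 1597, MDLXXXVII = 1587
678 + 1597 = 2275
2275 - 1587 = 688

DCLXXXVIII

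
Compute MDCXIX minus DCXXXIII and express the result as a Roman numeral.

MDCXIX = 1619
DCXXXIII = 633
1619 - 633 = 986

CMLXXXVI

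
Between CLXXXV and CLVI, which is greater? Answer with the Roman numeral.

CLXXXV = 185
CLVI = 156
185 is larger

CLXXXV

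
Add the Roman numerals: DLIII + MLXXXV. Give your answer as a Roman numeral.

DLIII = 553
MLXXXV = 1085
553 + 1085 = 1638

MDCXXXVIII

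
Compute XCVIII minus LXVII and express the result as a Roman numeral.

XCVIII = 98
LXVII = 67
98 - 67 = 31

XXXI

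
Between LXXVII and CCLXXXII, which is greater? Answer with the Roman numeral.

LXXVII = 77
CCLXXXII = 282
282 is larger

CCLXXXII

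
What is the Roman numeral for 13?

Convert 13 to Roman numerals:
  13 contains 1×10 (X)
  3 contains 3×1 (III)

XIII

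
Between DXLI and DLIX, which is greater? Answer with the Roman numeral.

DXLI = 541
DLIX = 559
559 is larger

DLIX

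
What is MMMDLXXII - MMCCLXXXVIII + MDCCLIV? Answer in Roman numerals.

MMMDLXXII = 3572, MMCCLXXXVIII = 2288, MDCCLIV = 1754
3572 - 2288 = 1284
1284 + 1754 = 3038

MMMXXXVIII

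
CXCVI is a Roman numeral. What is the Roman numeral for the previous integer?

CXCVI = 196, so the previous integer is 196 - 1 = 195

CXCV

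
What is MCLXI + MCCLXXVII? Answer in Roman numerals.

MCLXI = 1161
MCCLXXVII = 1277
1161 + 1277 = 2438

MMCDXXXVIII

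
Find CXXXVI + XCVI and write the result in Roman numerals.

CXXXVI = 136
XCVI = 96
136 + 96 = 232

CCXXXII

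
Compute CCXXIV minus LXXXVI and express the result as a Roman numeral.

CCXXIV = 224
LXXXVI = 86
224 - 86 = 138

CXXXVIII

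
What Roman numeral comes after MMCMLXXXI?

MMCMLXXXI = 2981; next is 2982

MMCMLXXXII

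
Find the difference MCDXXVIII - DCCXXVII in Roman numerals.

MCDXXVIII = 1428
DCCXXVII = 727
1428 - 727 = 701

DCCI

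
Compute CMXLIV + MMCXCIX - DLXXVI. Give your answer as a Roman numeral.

CMXLIV = 944, MMCXCIX = 2199, DLXXVI = 576
944 + 2199 = 3143
3143 - 576 = 2567

MMDLXVII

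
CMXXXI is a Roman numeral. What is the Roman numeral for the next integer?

CMXXXI = 931; next is 932

CMXXXII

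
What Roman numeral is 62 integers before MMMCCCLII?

MMMCCCLII = 3352
3352 - 62 = 3290

MMMCCXC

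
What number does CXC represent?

CXC: C=100, XC=90
100 + 90 = 190

190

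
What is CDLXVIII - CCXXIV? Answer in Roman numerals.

CDLXVIII = 468
CCXXIV = 224
468 - 224 = 244

CCXLIV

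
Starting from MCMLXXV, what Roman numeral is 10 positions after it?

MCMLXXV = 1975
1975 + 10 = 1985

MCMLXXXV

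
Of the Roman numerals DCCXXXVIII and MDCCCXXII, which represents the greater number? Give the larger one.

DCCXXXVIII = 738
MDCCCXXII = 1822
1822 is larger

MDCCCXXII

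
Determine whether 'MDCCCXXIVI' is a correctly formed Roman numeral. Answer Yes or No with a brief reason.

'MDCCCXXIVI': I cannot come right after the subtractive pair IV: once I is subtracted in IV, the next symbol must be smaller than I

No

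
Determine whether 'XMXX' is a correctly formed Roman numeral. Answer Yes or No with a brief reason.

'XMXX': Invalid subtractive combination: XM

No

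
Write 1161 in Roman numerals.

Convert 1161 to Roman numerals:
  1161 contains 1×1000 (M)
  161 contains 1×100 (C)
  61 contains 1×50 (L)
  11 contains 1×10 (X)
  1 contains 1×1 (I)

MCLXI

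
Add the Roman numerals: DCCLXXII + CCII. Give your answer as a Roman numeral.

DCCLXXII = 772
CCII = 202
772 + 202 = 974

CMLXXIV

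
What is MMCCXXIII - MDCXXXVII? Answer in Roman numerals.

MMCCXXIII = 2223
MDCXXXVII = 1637
2223 - 1637 = 586

DLXXXVI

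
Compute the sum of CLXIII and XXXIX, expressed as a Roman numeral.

CLXIII = 163
XXXIX = 39
163 + 39 = 202

CCII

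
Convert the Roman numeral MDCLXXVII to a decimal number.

MDCLXXVII: M=1000, D=500, C=100, L=50, X=10, X=10, V=5, I=1, I=1
1000 + 500 + 100 + 50 + 10 + 10 + 5 + 1 + 1 = 1677

1677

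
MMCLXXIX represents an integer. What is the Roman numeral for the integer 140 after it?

MMCLXXIX = 2179
2179 + 140 = 2319

MMCCCXIX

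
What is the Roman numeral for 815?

Convert 815 to Roman numerals:
  815 contains 1×500 (D)
  315 contains 3×100 (CCC)
  15 contains 1×10 (X)
  5 contains 1×5 (V)

DCCCXV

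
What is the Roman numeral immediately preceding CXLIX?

CXLIX = 149, so the previous integer is 149 - 1 = 148

CXLVIII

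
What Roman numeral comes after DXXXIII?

DXXXIII = 533; next is 534

DXXXIV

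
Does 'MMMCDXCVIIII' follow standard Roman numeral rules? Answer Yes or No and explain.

'MMMCDXCVIIII': More than 3 consecutive I's

No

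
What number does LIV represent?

LIV: L=50, IV=4
50 + 4 = 54

54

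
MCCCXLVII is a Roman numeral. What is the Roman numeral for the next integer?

MCCCXLVII = 1347, so the next integer is 1347 + 1 = 1348

MCCCXLVIII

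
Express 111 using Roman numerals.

Convert 111 to Roman numerals:
  111 contains 1×100 (C)
  11 contains 1×10 (X)
  1 contains 1×1 (I)

CXI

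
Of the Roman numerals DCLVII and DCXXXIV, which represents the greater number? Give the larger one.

DCLVII = 657
DCXXXIV = 634
657 is larger

DCLVII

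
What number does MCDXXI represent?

MCDXXI: M=1000, CD=400, X=10, X=10, I=1
1000 + 400 + 10 + 10 + 1 = 1421

1421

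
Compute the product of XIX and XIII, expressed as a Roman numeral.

XIX = 19
XIII = 13
19 × 13 = 247

CCXLVII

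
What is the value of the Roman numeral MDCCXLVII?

MDCCXLVII: M=1000, D=500, C=100, C=100, XL=40, V=5, I=1, I=1
1000 + 500 + 100 + 100 + 40 + 5 + 1 + 1 = 1747

1747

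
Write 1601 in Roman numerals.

Convert 1601 to Roman numerals:
  1601 contains 1×1000 (M)
  601 contains 1×500 (D)
  101 contains 1×100 (C)
  1 contains 1×1 (I)

MDCI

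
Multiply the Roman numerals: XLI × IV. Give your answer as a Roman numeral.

XLI = 41
IV = 4
41 × 4 = 164

CLXIV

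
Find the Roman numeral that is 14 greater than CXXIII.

CXXIII = 123
123 + 14 = 137

CXXXVII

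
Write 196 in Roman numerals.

Convert 196 to Roman numerals:
  196 contains 1×100 (C)
  96 contains 1×90 (XC)
  6 contains 1×5 (V)
  1 contains 1×1 (I)

CXCVI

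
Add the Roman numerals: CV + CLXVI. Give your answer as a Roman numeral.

CV = 105
CLXVI = 166
105 + 166 = 271

CCLXXI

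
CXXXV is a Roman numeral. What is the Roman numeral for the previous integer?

CXXXV = 135; previous is 134

CXXXIV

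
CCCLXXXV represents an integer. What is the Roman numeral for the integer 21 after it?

CCCLXXXV = 385
385 + 21 = 406

CDVI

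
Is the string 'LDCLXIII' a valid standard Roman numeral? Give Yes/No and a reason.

'LDCLXIII': L should not appear more than once

No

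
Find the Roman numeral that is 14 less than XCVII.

XCVII = 97
97 - 14 = 83

LXXXIII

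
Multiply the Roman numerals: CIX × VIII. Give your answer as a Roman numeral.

CIX = 109
VIII = 8
109 × 8 = 872

DCCCLXXII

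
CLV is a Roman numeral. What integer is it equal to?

CLV: C=100, L=50, V=5
100 + 50 + 5 = 155

155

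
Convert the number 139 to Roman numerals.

Convert 139 to Roman numerals:
  139 contains 1×100 (C)
  39 contains 3×10 (XXX)
  9 contains 1×9 (IX)

CXXXIX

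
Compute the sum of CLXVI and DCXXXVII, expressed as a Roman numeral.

CLXVI = 166
DCXXXVII = 637
166 + 637 = 803

DCCCIII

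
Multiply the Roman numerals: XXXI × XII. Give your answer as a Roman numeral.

XXXI = 31
XII = 12
31 × 12 = 372

CCCLXXII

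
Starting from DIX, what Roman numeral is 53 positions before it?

DIX = 509
509 - 53 = 456

CDLVI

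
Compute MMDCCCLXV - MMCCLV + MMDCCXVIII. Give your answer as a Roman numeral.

MMDCCCLXV = 2865, MMCCLV = 2255, MMDCCXVIII = 2718
2865 - 2255 = 610
610 + 2718 = 3328

MMMCCCXXVIII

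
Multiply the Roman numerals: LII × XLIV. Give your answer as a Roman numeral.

LII = 52
XLIV = 44
52 × 44 = 2288

MMCCLXXXVIII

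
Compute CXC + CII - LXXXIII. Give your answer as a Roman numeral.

CXC = 190, CII = 102, LXXXIII = 83
190 + 102 = 292
292 - 83 = 209

CCIX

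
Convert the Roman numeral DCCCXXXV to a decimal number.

DCCCXXXV: D=500, C=100, C=100, C=100, X=10, X=10, X=10, V=5
500 + 100 + 100 + 100 + 10 + 10 + 10 + 5 = 835

835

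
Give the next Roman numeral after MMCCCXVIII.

MMCCCXVIII = 2318, so the next integer is 2318 + 1 = 2319

MMCCCXIX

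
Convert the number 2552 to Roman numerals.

Convert 2552 to Roman numerals:
  2552 contains 2×1000 (MM)
  552 contains 1×500 (D)
  52 contains 1×50 (L)
  2 contains 2×1 (II)

MMDLII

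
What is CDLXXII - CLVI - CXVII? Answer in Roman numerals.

CDLXXII = 472, CLVI = 156, CXVII = 117
472 - 156 = 316
316 - 117 = 199

CXCIX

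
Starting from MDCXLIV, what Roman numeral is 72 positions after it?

MDCXLIV = 1644
1644 + 72 = 1716

MDCCXVI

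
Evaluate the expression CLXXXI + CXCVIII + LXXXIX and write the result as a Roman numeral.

CLXXXI = 181, CXCVIII = 198, LXXXIX = 89
181 + 198 = 379
379 + 89 = 468

CDLXVIII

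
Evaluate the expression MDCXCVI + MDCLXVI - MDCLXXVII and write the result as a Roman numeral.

MDCXCVI = 1696, MDCLXVI = 1666, MDCLXXVII = 1677
1696 + 1666 = 3362
3362 - 1677 = 1685

MDCLXXXV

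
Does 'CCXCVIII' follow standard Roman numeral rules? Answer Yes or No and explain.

'CCXCVIII': Check the rules: uses only the symbols I, V, X, L, C, D, M; no symbol is repeated more than three times in a row; V, L and D each appear at most once; the only place a smaller symbol precedes a larger one is the allowed subtractive pair XC, the symbol right after such a pair (if any) is smaller than the pair's first symbol, and otherwise the values never increase from left to right. Value: C (100) + C (100) + XC (90) + V (5) + I (1) + I (1) + I (1) = 298. So it is a valid standard Roman numeral.

Yes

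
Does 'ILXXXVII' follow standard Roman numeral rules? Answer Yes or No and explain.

'ILXXXVII': Invalid subtractive combination: IL

No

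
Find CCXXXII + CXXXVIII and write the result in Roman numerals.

CCXXXII = 232
CXXXVIII = 138
232 + 138 = 370

CCCLXX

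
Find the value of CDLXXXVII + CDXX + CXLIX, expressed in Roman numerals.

CDLXXXVII = 487, CDXX = 420, CXLIX = 149
487 + 420 = 907
907 + 149 = 1056

MLVI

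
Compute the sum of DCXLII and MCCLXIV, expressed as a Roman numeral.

DCXLII = 642
MCCLXIV = 1264
642 + 1264 = 1906

MCMVI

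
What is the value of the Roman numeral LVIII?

LVIII: L=50, V=5, I=1, I=1, I=1
50 + 5 + 1 + 1 + 1 = 58

58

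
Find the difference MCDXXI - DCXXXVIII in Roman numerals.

MCDXXI = 1421
DCXXXVIII = 638
1421 - 638 = 783

DCCLXXXIII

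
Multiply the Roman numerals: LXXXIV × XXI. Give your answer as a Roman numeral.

LXXXIV = 84
XXI = 21
84 × 21 = 1764

MDCCLXIV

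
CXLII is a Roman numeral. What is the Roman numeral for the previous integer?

CXLII = 142; previous is 141

CXLI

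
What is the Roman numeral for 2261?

Convert 2261 to Roman numerals:
  2261 contains 2×1000 (MM)
  261 contains 2×100 (CC)
  61 contains 1×50 (L)
  11 contains 1×10 (X)
  1 contains 1×1 (I)

MMCCLXI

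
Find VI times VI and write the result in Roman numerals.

VI = 6
VI = 6
6 × 6 = 36

XXXVI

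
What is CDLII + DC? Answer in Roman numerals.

CDLII = 452
DC = 600
452 + 600 = 1052

MLII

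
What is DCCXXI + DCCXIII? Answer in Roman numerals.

DCCXXI = 721
DCCXIII = 713
721 + 713 = 1434

MCDXXXIV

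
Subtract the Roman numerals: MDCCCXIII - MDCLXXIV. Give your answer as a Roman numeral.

MDCCCXIII = 1813
MDCLXXIV = 1674
1813 - 1674 = 139

CXXXIX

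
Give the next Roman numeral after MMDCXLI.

MMDCXLI = 2641; next is 2642

MMDCXLII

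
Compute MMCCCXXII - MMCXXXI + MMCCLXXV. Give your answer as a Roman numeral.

MMCCCXXII = 2322, MMCXXXI = 2131, MMCCLXXV = 2275
2322 - 2131 = 191
191 + 2275 = 2466

MMCDLXVI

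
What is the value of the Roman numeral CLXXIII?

CLXXIII: C=100, L=50, X=10, X=10, I=1, I=1, I=1
100 + 50 + 10 + 10 + 1 + 1 + 1 = 173

173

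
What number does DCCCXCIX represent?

DCCCXCIX: D=500, C=100, C=100, C=100, XC=90, IX=9
500 + 100 + 100 + 100 + 90 + 9 = 899

899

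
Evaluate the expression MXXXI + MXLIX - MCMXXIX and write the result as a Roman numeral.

MXXXI = 1031, MXLIX = 1049, MCMXXIX = 1929
1031 + 1049 = 2080
2080 - 1929 = 151

CLI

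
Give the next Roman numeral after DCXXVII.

DCXXVII = 627, so the next integer is 627 + 1 = 628

DCXXVIII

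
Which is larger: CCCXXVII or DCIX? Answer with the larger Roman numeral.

CCCXXVII = 327
DCIX = 609
609 is larger

DCIX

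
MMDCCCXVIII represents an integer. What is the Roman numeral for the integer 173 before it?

MMDCCCXVIII = 2818
2818 - 173 = 2645

MMDCXLV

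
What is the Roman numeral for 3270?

Convert 3270 to Roman numerals:
  3270 contains 3×1000 (MMM)
  270 contains 2×100 (CC)
  70 contains 1×50 (L)
  20 contains 2×10 (XX)

MMMCCLXX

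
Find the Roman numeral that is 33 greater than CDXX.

CDXX = 420
420 + 33 = 453

CDLIII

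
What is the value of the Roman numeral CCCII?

CCCII: C=100, C=100, C=100, I=1, I=1
100 + 100 + 100 + 1 + 1 = 302

302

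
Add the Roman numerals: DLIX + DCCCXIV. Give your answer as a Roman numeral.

DLIX = 559
DCCCXIV = 814
559 + 814 = 1373

MCCCLXXIII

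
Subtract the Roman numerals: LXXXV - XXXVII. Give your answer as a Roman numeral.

LXXXV = 85
XXXVII = 37
85 - 37 = 48

XLVIII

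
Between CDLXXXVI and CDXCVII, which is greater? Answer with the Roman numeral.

CDLXXXVI = 486
CDXCVII = 497
497 is larger

CDXCVII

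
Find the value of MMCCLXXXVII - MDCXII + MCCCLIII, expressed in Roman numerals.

MMCCLXXXVII = 2287, MDCXII = 1612, MCCCLIII = 1353
2287 - 1612 = 675
675 + 1353 = 2028

MMXXVIII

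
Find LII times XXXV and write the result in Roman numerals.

LII = 52
XXXV = 35
52 × 35 = 1820

MDCCCXX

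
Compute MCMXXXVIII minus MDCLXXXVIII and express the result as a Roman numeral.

MCMXXXVIII = 1938
MDCLXXXVIII = 1688
1938 - 1688 = 250

CCL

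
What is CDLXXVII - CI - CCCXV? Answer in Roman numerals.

CDLXXVII = 477, CI = 101, CCCXV = 315
477 - 101 = 376
376 - 315 = 61

LXI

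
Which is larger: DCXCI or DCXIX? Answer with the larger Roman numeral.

DCXCI = 691
DCXIX = 619
691 is larger

DCXCI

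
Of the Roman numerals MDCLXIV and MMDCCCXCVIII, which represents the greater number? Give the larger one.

MDCLXIV = 1664
MMDCCCXCVIII = 2898
2898 is larger

MMDCCCXCVIII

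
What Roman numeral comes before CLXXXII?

CLXXXII = 182; previous is 181

CLXXXI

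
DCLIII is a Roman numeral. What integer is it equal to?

DCLIII: D=500, C=100, L=50, I=1, I=1, I=1
500 + 100 + 50 + 1 + 1 + 1 = 653

653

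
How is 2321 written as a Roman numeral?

Convert 2321 to Roman numerals:
  2321 contains 2×1000 (MM)
  321 contains 3×100 (CCC)
  21 contains 2×10 (XX)
  1 contains 1×1 (I)

MMCCCXXI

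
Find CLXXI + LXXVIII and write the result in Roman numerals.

CLXXI = 171
LXXVIII = 78
171 + 78 = 249

CCXLIX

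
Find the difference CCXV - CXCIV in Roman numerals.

CCXV = 215
CXCIV = 194
215 - 194 = 21

XXI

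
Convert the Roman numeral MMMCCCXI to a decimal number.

MMMCCCXI: M=1000, M=1000, M=1000, C=100, C=100, C=100, X=10, I=1
1000 + 1000 + 1000 + 100 + 100 + 100 + 10 + 1 = 3311

3311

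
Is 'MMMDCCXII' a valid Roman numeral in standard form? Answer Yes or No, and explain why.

'MMMDCCXII': Check the rules: uses only the symbols I, V, X, L, C, D, M; no symbol is repeated more than three times in a row; V, L and D each appear at most once; no smaller symbol precedes a larger one (values never increase from left to right). Value: M (1000) + M (1000) + M (1000) + D (500) + C (100) + C (100) + X (10) + I (1) + I (1) = 3712. So it is a valid standard Roman numeral.

Yes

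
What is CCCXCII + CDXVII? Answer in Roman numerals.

CCCXCII = 392
CDXVII = 417
392 + 417 = 809

DCCCIX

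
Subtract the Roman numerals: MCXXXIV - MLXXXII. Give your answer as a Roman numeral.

MCXXXIV = 1134
MLXXXII = 1082
1134 - 1082 = 52

LII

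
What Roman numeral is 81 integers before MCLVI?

MCLVI = 1156
1156 - 81 = 1075

MLXXV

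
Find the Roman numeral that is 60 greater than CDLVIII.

CDLVIII = 458
458 + 60 = 518

DXVIII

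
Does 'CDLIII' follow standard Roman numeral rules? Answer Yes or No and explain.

'CDLIII': Check the rules: uses only the symbols I, V, X, L, C, D, M; no symbol is repeated more than three times in a row; V, L and D each appear at most once; the only place a smaller symbol precedes a larger one is the allowed subtractive pair CD, the symbol right after such a pair (if any) is smaller than the pair's first symbol, and otherwise the values never increase from left to right. Value: CD (400) + L (50) + I (1) + I (1) + I (1) = 453. So it is a valid standard Roman numeral.

Yes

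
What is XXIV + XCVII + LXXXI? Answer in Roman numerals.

XXIV = 24, XCVII = 97, LXXXI = 81
24 + 97 = 121
121 + 81 = 202

CCII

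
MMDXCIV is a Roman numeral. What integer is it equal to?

MMDXCIV: M=1000, M=1000, D=500, XC=90, IV=4
1000 + 1000 + 500 + 90 + 4 = 2594

2594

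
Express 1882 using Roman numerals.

Convert 1882 to Roman numerals:
  1882 contains 1×1000 (M)
  882 contains 1×500 (D)
  382 contains 3×100 (CCC)
  82 contains 1×50 (L)
  32 contains 3×10 (XXX)
  2 contains 2×1 (II)

MDCCCLXXXII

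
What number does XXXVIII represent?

XXXVIII: X=10, X=10, X=10, V=5, I=1, I=1, I=1
10 + 10 + 10 + 5 + 1 + 1 + 1 = 38

38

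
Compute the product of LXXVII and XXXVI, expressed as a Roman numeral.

LXXVII = 77
XXXVI = 36
77 × 36 = 2772

MMDCCLXXII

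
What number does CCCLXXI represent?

CCCLXXI: C=100, C=100, C=100, L=50, X=10, X=10, I=1
100 + 100 + 100 + 50 + 10 + 10 + 1 = 371

371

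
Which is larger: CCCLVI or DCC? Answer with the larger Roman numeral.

CCCLVI = 356
DCC = 700
700 is larger

DCC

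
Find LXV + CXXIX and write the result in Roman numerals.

LXV = 65
CXXIX = 129
65 + 129 = 194

CXCIV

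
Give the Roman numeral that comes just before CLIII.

CLIII = 153; previous is 152

CLII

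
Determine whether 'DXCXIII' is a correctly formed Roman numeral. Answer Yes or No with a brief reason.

'DXCXIII': X cannot come right after the subtractive pair XC: once X is subtracted in XC, the next symbol must be smaller than X

No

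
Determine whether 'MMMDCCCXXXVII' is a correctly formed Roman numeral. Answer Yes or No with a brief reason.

'MMMDCCCXXXVII': Check the rules: uses only the symbols I, V, X, L, C, D, M; no symbol is repeated more than three times in a row; V, L and D each appear at most once; no smaller symbol precedes a larger one (values never increase from left to right). Value: M (1000) + M (1000) + M (1000) + D (500) + C (100) + C (100) + C (100) + X (10) + X (10) + X (10) + V (5) + I (1) + I (1) = 3837. So it is a valid standard Roman numeral.

Yes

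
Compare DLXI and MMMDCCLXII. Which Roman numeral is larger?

DLXI = 561
MMMDCCLXII = 3762
3762 is larger

MMMDCCLXII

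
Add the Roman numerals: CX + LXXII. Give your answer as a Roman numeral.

CX = 110
LXXII = 72
110 + 72 = 182

CLXXXII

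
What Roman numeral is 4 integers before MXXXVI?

MXXXVI = 1036
1036 - 4 = 1032

MXXXII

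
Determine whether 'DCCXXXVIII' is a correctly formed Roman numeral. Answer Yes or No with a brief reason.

'DCCXXXVIII': Check the rules: uses only the symbols I, V, X, L, C, D, M; no symbol is repeated more than three times in a row; V, L and D each appear at most once; no smaller symbol precedes a larger one (values never increase from left to right). Value: D (500) + C (100) + C (100) + X (10) + X (10) + X (10) + V (5) + I (1) + I (1) + I (1) = 738. So it is a valid standard Roman numeral.

Yes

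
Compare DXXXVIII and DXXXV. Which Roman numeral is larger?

DXXXVIII = 538
DXXXV = 535
538 is larger

DXXXVIII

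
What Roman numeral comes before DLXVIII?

DLXVIII = 568; previous is 567

DLXVII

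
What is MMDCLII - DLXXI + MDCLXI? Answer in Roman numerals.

MMDCLII = 2652, DLXXI = 571, MDCLXI = 1661
2652 - 571 = 2081
2081 + 1661 = 3742

MMMDCCXLII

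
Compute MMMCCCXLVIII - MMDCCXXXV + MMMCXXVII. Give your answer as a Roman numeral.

MMMCCCXLVIII = 3348, MMDCCXXXV = 2735, MMMCXXVII = 3127
3348 - 2735 = 613
613 + 3127 = 3740

MMMDCCXL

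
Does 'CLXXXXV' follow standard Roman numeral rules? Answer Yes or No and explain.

'CLXXXXV': More than 3 consecutive X's

No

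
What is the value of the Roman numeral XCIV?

XCIV: XC=90, IV=4
90 + 4 = 94

94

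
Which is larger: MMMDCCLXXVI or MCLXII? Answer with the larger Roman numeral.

MMMDCCLXXVI = 3776
MCLXII = 1162
3776 is larger

MMMDCCLXXVI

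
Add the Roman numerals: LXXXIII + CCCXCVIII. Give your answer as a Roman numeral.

LXXXIII = 83
CCCXCVIII = 398
83 + 398 = 481

CDLXXXI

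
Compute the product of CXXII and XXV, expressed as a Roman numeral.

CXXII = 122
XXV = 25
122 × 25 = 3050

MMML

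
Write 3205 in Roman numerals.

Convert 3205 to Roman numerals:
  3205 contains 3×1000 (MMM)
  205 contains 2×100 (CC)
  5 contains 1×5 (V)

MMMCCV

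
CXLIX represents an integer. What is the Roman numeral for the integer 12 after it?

CXLIX = 149
149 + 12 = 161

CLXI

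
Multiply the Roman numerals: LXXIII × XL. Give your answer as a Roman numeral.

LXXIII = 73
XL = 40
73 × 40 = 2920

MMCMXX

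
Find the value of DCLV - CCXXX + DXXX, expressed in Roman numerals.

DCLV = 655, CCXXX = 230, DXXX = 530
655 - 230 = 425
425 + 530 = 955

CMLV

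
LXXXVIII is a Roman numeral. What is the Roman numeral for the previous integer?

LXXXVIII = 88, so the previous integer is 88 - 1 = 87

LXXXVII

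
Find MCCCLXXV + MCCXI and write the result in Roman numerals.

MCCCLXXV = 1375
MCCXI = 1211
1375 + 1211 = 2586

MMDLXXXVI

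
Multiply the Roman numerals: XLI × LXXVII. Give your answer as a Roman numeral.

XLI = 41
LXXVII = 77
41 × 77 = 3157

MMMCLVII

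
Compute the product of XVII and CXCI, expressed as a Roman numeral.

XVII = 17
CXCI = 191
17 × 191 = 3247

MMMCCXLVII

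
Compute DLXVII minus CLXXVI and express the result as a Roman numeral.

DLXVII = 567
CLXXVI = 176
567 - 176 = 391

CCCXCI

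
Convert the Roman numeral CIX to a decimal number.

CIX: C=100, IX=9
100 + 9 = 109

109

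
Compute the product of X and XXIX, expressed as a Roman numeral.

X = 10
XXIX = 29
10 × 29 = 290

CCXC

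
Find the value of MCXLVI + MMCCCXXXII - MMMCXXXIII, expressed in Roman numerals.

MCXLVI = 1146, MMCCCXXXII = 2332, MMMCXXXIII = 3133
1146 + 2332 = 3478
3478 - 3133 = 345

CCCXLV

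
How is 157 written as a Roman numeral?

Convert 157 to Roman numerals:
  157 contains 1×100 (C)
  57 contains 1×50 (L)
  7 contains 1×5 (V)
  2 contains 2×1 (II)

CLVII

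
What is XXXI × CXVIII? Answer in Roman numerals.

XXXI = 31
CXVIII = 118
31 × 118 = 3658

MMMDCLVIII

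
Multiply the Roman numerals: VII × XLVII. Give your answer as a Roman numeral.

VII = 7
XLVII = 47
7 × 47 = 329

CCCXXIX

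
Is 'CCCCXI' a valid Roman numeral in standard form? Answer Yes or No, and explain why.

'CCCCXI': More than 3 consecutive C's

No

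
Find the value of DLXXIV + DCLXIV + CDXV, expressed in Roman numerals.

DLXXIV = 574, DCLXIV = 664, CDXV = 415
574 + 664 = 1238
1238 + 415 = 1653

MDCLIII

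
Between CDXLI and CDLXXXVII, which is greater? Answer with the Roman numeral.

CDXLI = 441
CDLXXXVII = 487
487 is larger

CDLXXXVII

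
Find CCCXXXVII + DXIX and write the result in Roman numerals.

CCCXXXVII = 337
DXIX = 519
337 + 519 = 856

DCCCLVI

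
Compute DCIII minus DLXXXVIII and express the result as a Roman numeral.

DCIII = 603
DLXXXVIII = 588
603 - 588 = 15

XV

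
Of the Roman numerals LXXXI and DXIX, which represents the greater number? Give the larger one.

LXXXI = 81
DXIX = 519
519 is larger

DXIX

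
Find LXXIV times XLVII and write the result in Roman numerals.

LXXIV = 74
XLVII = 47
74 × 47 = 3478

MMMCDLXXVIII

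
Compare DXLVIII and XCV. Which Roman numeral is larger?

DXLVIII = 548
XCV = 95
548 is larger

DXLVIII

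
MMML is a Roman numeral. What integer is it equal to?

MMML: M=1000, M=1000, M=1000, L=50
1000 + 1000 + 1000 + 50 = 3050

3050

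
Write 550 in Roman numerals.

Convert 550 to Roman numerals:
  550 contains 1×500 (D)
  50 contains 1×50 (L)

DL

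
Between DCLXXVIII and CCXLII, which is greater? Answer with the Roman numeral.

DCLXXVIII = 678
CCXLII = 242
678 is larger

DCLXXVIII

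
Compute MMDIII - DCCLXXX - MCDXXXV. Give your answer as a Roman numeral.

MMDIII = 2503, DCCLXXX = 780, MCDXXXV = 1435
2503 - 780 = 1723
1723 - 1435 = 288

CCLXXXVIII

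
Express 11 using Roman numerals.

Convert 11 to Roman numerals:
  11 contains 1×10 (X)
  1 contains 1×1 (I)

XI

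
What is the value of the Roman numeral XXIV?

XXIV: X=10, X=10, IV=4
10 + 10 + 4 = 24

24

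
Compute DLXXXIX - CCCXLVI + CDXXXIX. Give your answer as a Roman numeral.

DLXXXIX = 589, CCCXLVI = 346, CDXXXIX = 439
589 - 346 = 243
243 + 439 = 682

DCLXXXII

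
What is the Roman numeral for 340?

Convert 340 to Roman numerals:
  340 contains 3×100 (CCC)
  40 contains 1×40 (XL)

CCCXL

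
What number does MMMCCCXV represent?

MMMCCCXV: M=1000, M=1000, M=1000, C=100, C=100, C=100, X=10, V=5
1000 + 1000 + 1000 + 100 + 100 + 100 + 10 + 5 = 3315

3315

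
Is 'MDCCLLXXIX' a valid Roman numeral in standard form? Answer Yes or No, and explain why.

'MDCCLLXXIX': L should not appear more than once

No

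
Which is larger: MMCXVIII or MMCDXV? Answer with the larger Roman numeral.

MMCXVIII = 2118
MMCDXV = 2415
2415 is larger

MMCDXV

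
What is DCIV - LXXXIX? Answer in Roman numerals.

DCIV = 604
LXXXIX = 89
604 - 89 = 515

DXV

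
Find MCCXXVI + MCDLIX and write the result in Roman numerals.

MCCXXVI = 1226
MCDLIX = 1459
1226 + 1459 = 2685

MMDCLXXXV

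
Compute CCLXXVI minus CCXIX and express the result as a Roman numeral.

CCLXXVI = 276
CCXIX = 219
276 - 219 = 57

LVII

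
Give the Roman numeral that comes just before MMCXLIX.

MMCXLIX = 2149; previous is 2148

MMCXLVIII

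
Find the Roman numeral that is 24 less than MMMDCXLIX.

MMMDCXLIX = 3649
3649 - 24 = 3625

MMMDCXXV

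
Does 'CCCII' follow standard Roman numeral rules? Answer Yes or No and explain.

'CCCII': Check the rules: uses only the symbols I, V, X, L, C, D, M; no symbol is repeated more than three times in a row; V, L and D each appear at most once; no smaller symbol precedes a larger one (values never increase from left to right). Value: C (100) + C (100) + C (100) + I (1) + I (1) = 302. So it is a valid standard Roman numeral.

Yes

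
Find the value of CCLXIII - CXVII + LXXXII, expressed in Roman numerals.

CCLXIII = 263, CXVII = 117, LXXXII = 82
263 - 117 = 146
146 + 82 = 228

CCXXVIII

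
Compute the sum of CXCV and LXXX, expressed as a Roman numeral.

CXCV = 195
LXXX = 80
195 + 80 = 275

CCLXXV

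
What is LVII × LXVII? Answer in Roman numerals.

LVII = 57
LXVII = 67
57 × 67 = 3819

MMMDCCCXIX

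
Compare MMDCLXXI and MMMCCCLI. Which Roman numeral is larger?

MMDCLXXI = 2671
MMMCCCLI = 3351
3351 is larger

MMMCCCLI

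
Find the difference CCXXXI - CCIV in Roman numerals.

CCXXXI = 231
CCIV = 204
231 - 204 = 27

XXVII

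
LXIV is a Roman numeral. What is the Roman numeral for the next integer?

LXIV = 64, so the next integer is 64 + 1 = 65

LXV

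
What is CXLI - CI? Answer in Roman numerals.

CXLI = 141
CI = 101
141 - 101 = 40

XL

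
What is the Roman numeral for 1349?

Convert 1349 to Roman numerals:
  1349 contains 1×1000 (M)
  349 contains 3×100 (CCC)
  49 contains 1×40 (XL)
  9 contains 1×9 (IX)

MCCCXLIX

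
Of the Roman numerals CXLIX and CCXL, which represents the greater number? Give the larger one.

CXLIX = 149
CCXL = 240
240 is larger

CCXL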